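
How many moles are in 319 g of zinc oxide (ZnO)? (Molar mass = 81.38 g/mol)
Moles = 319 g ÷ 81.38 g/mol = 3.92 mol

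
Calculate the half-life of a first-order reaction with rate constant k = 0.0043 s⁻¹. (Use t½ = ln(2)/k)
161.20 s

t½ = ln(2)/k = 0.6931/0.0043 = 161.20 s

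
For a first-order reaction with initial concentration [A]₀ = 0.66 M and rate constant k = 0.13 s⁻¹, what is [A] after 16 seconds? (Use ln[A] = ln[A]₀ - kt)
0.0825 M

ln[A] = ln[A]₀ - k·t = ln(0.66) - (0.13)·(16) = -0.4155 - 2.0800 = -2.4955
[A] = e^(-2.4955) = 0.0825 M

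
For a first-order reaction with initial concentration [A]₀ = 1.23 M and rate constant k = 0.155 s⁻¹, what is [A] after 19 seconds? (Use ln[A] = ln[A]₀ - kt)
0.0647 M

ln[A] = ln[A]₀ - k·t = ln(1.23) - (0.155)·(19) = 0.2070 - 2.9450 = -2.7380
[A] = e^(-2.7380) = 0.0647 M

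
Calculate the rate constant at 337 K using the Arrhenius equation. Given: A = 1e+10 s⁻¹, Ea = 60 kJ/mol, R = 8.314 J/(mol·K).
5.01e+00 s⁻¹

k = A·exp(-Ea/(R·T)) = 1e+10·exp(-60000/(8.314·337)) = 1e+10·exp(-21.4147) = 1e+10·5.0087e-10 = 5.01e+00 s⁻¹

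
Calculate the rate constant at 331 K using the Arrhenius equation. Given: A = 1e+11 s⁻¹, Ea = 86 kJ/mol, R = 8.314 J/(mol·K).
2.68e-03 s⁻¹

k = A·exp(-Ea/(R·T)) = 1e+11·exp(-86000/(8.314·331)) = 1e+11·exp(-31.2507) = 1e+11·2.6790e-14 = 2.68e-03 s⁻¹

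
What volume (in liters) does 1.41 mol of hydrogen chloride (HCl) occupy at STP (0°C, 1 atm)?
At STP, 1 mol of gas occupies 22.4 L
Volume = 1.41 mol × 22.4 L/mol = 31.58 L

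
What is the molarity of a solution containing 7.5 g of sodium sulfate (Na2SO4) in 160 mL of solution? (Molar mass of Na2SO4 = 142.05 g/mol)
Moles of Na2SO4 = 7.5 g ÷ 142.05 g/mol = 0.0527983 mol
Volume = 160 mL = 0.16 L
Molarity = 0.0527983 mol ÷ 0.16 L = 0.33 M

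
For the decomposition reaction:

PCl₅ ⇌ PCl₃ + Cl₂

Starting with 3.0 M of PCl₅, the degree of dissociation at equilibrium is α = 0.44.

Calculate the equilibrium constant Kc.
K_c = 1.0371

x = α·[A]₀ = 0.44 × 3.0 = 1.32 M dissociated.
At eq: [PCl₅] = 3.0 − 1.32 = 1.68 M; [PCl₃] = [Cl₂] = x = 1.32 M.
Kc = [PCl₃][Cl₂]/[PCl₅] = (1.32)²/1.68 = 1.037.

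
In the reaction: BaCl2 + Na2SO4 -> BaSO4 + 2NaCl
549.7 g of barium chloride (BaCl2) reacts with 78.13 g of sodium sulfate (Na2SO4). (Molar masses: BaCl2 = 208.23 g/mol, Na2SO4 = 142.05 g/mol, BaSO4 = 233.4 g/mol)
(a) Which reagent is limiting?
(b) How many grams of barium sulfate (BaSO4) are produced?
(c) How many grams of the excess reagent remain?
(a) Na2SO4, (b) 128.4 g, (c) 435.2 g

Moles of BaCl2 = 549.7 g ÷ 208.23 g/mol = 2.63987 mol
Moles of Na2SO4 = 78.13 g ÷ 142.05 g/mol = 0.550018 mol
Moles ÷ coefficient: BaCl2: 2.63987/1 = 2.64, Na2SO4: 0.550018/1 = 0.55
(a) Na2SO4 has the smaller value, so Na2SO4 is the limiting reagent.
(b) Moles of BaSO4 = 0.550018 mol Na2SO4 × (1/1) = 0.550018 mol; mass = 0.550018 mol × 233.4 g/mol = 128.4 g
(c) BaCl2 consumed = 0.550018 × (1/1) = 0.550018 mol; remaining = 2.63987 − 0.550018 = 2.08985 mol; mass = 2.08985 mol × 208.23 g/mol = 435.2 g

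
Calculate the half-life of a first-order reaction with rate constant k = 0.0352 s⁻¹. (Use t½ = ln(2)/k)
19.69 s

t½ = ln(2)/k = 0.6931/0.0352 = 19.69 s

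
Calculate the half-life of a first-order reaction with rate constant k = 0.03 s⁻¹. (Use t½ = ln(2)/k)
23.10 s

t½ = ln(2)/k = 0.6931/0.03 = 23.10 s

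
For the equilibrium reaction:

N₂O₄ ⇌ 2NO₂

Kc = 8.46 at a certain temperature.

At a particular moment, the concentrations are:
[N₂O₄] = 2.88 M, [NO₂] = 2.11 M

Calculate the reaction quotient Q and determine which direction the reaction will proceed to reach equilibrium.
Q = 1.546, Q < K, reaction proceeds forward (toward products)

Q = ([NO₂]^2) / ([N₂O₄])
  = ((2.11)^2) / ((2.88)) = 4.4521/2.88 = 1.546
Since Q = 1.546 < Kc = 8.46, the reaction proceeds forward (toward products) to reach equilibrium.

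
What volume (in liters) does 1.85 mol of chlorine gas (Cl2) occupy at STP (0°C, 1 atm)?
At STP, 1 mol of gas occupies 22.4 L
Volume = 1.85 mol × 22.4 L/mol = 41.44 L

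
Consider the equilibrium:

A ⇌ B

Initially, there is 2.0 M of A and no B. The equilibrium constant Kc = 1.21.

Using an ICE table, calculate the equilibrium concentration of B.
[B] = 1.095 M

ICE: [A] = 2.0 − x, [B] = x.
Kc = x/(2.0 − x) = 1.21 ⇒ x = 1.21·2.0/(1 + 1.21) = 2.42/2.21 = 1.095.
[B] = x = 1.095 M.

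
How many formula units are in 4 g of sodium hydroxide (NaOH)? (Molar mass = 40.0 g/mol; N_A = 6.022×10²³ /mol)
Moles = 4 g ÷ 40.0 g/mol = 0.1 mol
Formula units = 0.1 mol × 6.022×10²³ /mol = 6.022e+22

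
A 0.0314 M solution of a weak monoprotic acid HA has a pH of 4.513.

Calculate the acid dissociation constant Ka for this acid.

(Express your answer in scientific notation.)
K_a = 3.00e-08

[H⁺] = 10^(−pH) = 10^(−4.513) = 3.069e-05 M. For HA ⇌ H⁺ + A⁻, Ka = x²/(C − x) = (3.069e-05)²/(0.0314 − 3.069e-05) = 3.00e-08.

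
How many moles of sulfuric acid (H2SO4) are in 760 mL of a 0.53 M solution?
Moles = Molarity × Volume (L)
Moles = 0.53 M × 0.76 L = 0.4028 mol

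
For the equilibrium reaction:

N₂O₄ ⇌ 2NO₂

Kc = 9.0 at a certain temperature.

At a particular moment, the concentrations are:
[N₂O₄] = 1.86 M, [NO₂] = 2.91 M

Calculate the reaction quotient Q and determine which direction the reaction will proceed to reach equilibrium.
Q = 4.553, Q < K, reaction proceeds forward (toward products)

Q = ([NO₂]^2) / ([N₂O₄])
  = ((2.91)^2) / ((1.86)) = 8.4681/1.86 = 4.553
Since Q = 4.553 < Kc = 9.0, the reaction proceeds forward (toward products) to reach equilibrium.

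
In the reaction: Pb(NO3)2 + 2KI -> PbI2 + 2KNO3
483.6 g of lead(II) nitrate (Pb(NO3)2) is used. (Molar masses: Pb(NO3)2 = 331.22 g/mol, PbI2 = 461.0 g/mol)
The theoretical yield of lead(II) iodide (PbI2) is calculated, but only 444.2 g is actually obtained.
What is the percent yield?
Moles of Pb(NO3)2 = 483.6 g ÷ 331.22 g/mol = 1.46006 mol
Mole ratio: 1 mol PbI2 / 1 mol Pb(NO3)2
Moles of PbI2 = 1.46006 × (1/1) = 1.46006 mol
Theoretical yield = 1.46006 mol × 461.0 g/mol = 673.09 g
Actual yield = 444.2 g
Percent yield = (444.2 / 673.09) × 100% = 66.0%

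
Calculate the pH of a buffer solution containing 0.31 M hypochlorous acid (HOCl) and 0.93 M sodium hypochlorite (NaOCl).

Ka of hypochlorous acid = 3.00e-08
pH = 8.00

pKa = -log(3.00e-08) = 7.52. pH = pKa + log([A⁻]/[HA]) = 7.52 + log(0.93/0.31)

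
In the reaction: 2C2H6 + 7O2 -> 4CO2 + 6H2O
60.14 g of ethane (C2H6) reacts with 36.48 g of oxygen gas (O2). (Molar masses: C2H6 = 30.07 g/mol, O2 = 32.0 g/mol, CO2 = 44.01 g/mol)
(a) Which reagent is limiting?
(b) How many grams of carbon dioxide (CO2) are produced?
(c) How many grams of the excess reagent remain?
(a) O2, (b) 28.67 g, (c) 50.35 g

Moles of C2H6 = 60.14 g ÷ 30.07 g/mol = 2 mol
Moles of O2 = 36.48 g ÷ 32.0 g/mol = 1.14 mol
Moles ÷ coefficient: C2H6: 2/2 = 1, O2: 1.14/7 = 0.1629
(a) O2 has the smaller value, so O2 is the limiting reagent.
(b) Moles of CO2 = 1.14 mol O2 × (4/7) = 0.651429 mol; mass = 0.651429 mol × 44.01 g/mol = 28.67 g
(c) C2H6 consumed = 1.14 × (2/7) = 0.325714 mol; remaining = 2 − 0.325714 = 1.67429 mol; mass = 1.67429 mol × 30.07 g/mol = 50.35 g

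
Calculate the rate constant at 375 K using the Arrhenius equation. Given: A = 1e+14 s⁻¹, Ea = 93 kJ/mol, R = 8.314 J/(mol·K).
1.11e+01 s⁻¹

k = A·exp(-Ea/(R·T)) = 1e+14·exp(-93000/(8.314·375)) = 1e+14·exp(-29.8292) = 1e+14·1.1100e-13 = 1.11e+01 s⁻¹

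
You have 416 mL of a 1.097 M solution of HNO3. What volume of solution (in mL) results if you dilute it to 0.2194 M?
Using M₁V₁ = M₂V₂:
1.097 × 416 = 0.2194 × V₂
V₂ = (1.097 × 416) / 0.2194 = 2080 mL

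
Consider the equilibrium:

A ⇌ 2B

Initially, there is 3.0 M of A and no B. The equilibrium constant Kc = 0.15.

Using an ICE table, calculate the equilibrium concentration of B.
[B] = 0.634 M

ICE: [A] = 3.0 − x, [B] = 2x.
Kc = (2x)²/(3.0 − x) = 0.15 ⇒ 4x² + 0.15x − 0.45 = 0.
x = (−0.15 + √(0.15² + 4·4·0.45))/(2·4) = (−0.15 + √7.2225)/8 = 0.31718.
[B] = 2x = 0.634 M.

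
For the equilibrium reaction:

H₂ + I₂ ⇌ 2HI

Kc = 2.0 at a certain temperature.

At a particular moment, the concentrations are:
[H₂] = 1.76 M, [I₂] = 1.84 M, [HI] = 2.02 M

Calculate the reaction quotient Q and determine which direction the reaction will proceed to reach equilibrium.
Q = 1.260, Q < K, reaction proceeds forward (toward products)

Q = ([HI]^2) / ([H₂] × [I₂])
  = ((2.02)^2) / ((1.76)·(1.84)) = 4.0804/3.2384 = 1.26
Since Q = 1.26 < Kc = 2.0, the reaction proceeds forward (toward products) to reach equilibrium.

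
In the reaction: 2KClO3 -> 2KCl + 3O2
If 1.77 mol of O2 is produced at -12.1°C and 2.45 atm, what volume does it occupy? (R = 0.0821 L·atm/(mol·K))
T = -12.1°C + 273.15 = 261.05 K
V = nRT/P = (1.77 × 0.0821 × 261.05) / 2.45
V = 15.48 L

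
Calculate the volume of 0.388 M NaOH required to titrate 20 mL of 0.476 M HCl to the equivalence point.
V_{base} = 24.5 mL

At equivalence: moles acid = moles base.
moles HCl = 0.476 M × 0.02 L = 0.00952 mol
V_NaOH = 0.00952 mol ÷ 0.388 M = 0.02454 L = 24.5 mL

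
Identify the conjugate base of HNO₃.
Conjugate base: NO₃⁻

Conjugate acid-base pairs differ by one H⁺. Ka × Kb = Kw for a conjugate pair.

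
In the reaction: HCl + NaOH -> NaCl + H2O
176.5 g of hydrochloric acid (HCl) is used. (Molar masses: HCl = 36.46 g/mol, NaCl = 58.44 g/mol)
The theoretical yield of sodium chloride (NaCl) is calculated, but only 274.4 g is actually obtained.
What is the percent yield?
Moles of HCl = 176.5 g ÷ 36.46 g/mol = 4.84092 mol
Mole ratio: 1 mol NaCl / 1 mol HCl
Moles of NaCl = 4.84092 × (1/1) = 4.84092 mol
Theoretical yield = 4.84092 mol × 58.44 g/mol = 282.9 g
Actual yield = 274.4 g
Percent yield = (274.4 / 282.9) × 100% = 97.0%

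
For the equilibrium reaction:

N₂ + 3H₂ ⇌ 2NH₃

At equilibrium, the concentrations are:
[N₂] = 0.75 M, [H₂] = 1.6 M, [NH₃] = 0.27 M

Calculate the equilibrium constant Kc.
K_c = 0.0237

Kc = ([NH₃]^2) / ([N₂] × [H₂]^3)
   = ((0.27)^2) / ((0.75)·(1.6)^3)
   = 0.0729 / 3.072 = 0.0237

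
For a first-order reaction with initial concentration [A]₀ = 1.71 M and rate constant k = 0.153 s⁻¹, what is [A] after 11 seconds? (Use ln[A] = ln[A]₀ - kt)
0.3177 M

ln[A] = ln[A]₀ - k·t = ln(1.71) - (0.153)·(11) = 0.5365 - 1.6830 = -1.1465
[A] = e^(-1.1465) = 0.3177 M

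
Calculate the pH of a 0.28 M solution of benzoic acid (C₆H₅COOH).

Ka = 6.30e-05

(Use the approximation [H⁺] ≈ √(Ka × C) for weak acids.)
pH = 2.38

[H⁺] = √(Ka × C) = √(6.30e-05 × 0.28) = 4.2000e-03. pH = -log(4.2000e-03)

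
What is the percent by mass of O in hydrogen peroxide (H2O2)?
Mass of O in formula = 16.0 × 2 = 32 g/mol
Molar mass = 34.02 g/mol
% O = (32/34.02) × 100% = 94.06%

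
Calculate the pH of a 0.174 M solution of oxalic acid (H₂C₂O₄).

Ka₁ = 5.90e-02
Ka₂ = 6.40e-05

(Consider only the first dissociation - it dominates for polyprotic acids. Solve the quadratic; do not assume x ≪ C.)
pH = 1.12

x² + Ka₁·x − Ka₁·C = 0 with Ka₁ = 5.90e-02, C = 0.174.
x = (−Ka₁ + √(Ka₁² + 4·Ka₁·C))/2 = 7.6028e-02 M, so pH = 1.12.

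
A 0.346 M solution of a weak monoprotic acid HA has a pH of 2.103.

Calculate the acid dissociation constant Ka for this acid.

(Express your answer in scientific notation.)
K_a = 1.84e-04

[H⁺] = 10^(−pH) = 10^(−2.103) = 7.889e-03 M. For HA ⇌ H⁺ + A⁻, Ka = x²/(C − x) = (7.889e-03)²/(0.346 − 7.889e-03) = 1.84e-04.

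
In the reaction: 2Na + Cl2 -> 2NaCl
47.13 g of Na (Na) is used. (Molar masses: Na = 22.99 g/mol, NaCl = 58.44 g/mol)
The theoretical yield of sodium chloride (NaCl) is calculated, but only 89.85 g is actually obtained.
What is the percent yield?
Moles of Na = 47.13 g ÷ 22.99 g/mol = 2.05002 mol
Mole ratio: 2 mol NaCl / 2 mol Na
Moles of NaCl = 2.05002 × (2/2) = 2.05002 mol
Theoretical yield = 2.05002 mol × 58.44 g/mol = 119.8 g
Actual yield = 89.85 g
Percent yield = (89.85 / 119.8) × 100% = 75.0%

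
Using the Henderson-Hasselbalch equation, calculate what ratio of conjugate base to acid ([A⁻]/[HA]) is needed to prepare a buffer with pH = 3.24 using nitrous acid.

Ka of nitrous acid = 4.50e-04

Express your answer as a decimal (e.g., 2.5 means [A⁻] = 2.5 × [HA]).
[A⁻]/[HA] = 0.782

pKa = −log(4.50e-04) = 3.3468. pH = pKa + log([A⁻]/[HA]). 3.24 = 3.3468 + log(ratio). log(ratio) = 3.24 − 3.3468 = -0.1068. ratio = 10^(-0.1068) = 0.782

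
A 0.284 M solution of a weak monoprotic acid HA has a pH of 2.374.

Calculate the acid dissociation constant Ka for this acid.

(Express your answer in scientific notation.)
K_a = 6.39e-05

[H⁺] = 10^(−pH) = 10^(−2.374) = 4.227e-03 M. For HA ⇌ H⁺ + A⁻, Ka = x²/(C − x) = (4.227e-03)²/(0.284 − 4.227e-03) = 6.39e-05.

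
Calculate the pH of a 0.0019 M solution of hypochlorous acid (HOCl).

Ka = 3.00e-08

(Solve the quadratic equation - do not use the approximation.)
pH = 5.12

x² + Ka×x - Ka×C = 0. Using quadratic formula: [H⁺] = 7.5348e-06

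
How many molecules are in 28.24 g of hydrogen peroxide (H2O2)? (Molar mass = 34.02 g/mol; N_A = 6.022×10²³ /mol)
Moles = 28.24 g ÷ 34.02 g/mol = 0.8301 mol
Molecules = 0.8301 mol × 6.022×10²³ /mol = 4.999e+23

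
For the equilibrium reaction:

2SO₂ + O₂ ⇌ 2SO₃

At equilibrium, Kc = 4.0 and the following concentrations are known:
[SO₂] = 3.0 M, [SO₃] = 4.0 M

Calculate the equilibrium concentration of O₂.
[O₂] = 0.4444 M

Kc = ([SO₃]^2) / ([SO₂]^2 × [O₂]) = 4.0
[O₂]^1 = (product terms)/(Kc · other reactant terms) = 16 / (4.0 · 9) = 0.44444
[O₂] = 0.4444 M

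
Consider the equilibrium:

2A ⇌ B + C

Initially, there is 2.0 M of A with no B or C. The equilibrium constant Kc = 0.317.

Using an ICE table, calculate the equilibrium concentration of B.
[B] = 0.530 M

ICE: [A] = 2.0 − 2x, [B] = [C] = x.
Kc = x²/(2.0 − 2x)² = 0.317 ⇒ √Kc = x/(2.0 − 2x).
x = √0.317·2.0/(1 + 2√0.317) = 0.56303·2.0/2.1261 = 0.52965.
[B] = x = 0.530 M.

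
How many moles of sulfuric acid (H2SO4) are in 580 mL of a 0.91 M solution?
Moles = Molarity × Volume (L)
Moles = 0.91 M × 0.58 L = 0.5278 mol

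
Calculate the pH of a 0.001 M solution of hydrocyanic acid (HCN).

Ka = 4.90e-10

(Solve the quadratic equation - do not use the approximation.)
pH = 6.16

x² + Ka×x - Ka×C = 0. Using quadratic formula: [H⁺] = 6.9976e-07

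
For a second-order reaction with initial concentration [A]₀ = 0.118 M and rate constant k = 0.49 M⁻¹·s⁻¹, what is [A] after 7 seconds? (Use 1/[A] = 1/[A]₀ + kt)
0.0840 M

1/[A] = 1/[A]₀ + k·t = 1/0.118 + (0.49)·(7) = 8.4746 + 3.4300 = 11.9046
[A] = 1/11.9046 = 0.0840 M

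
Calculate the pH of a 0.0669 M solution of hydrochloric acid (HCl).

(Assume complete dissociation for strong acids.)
pH = 1.17

[H⁺] = 0.0669 M for strong acid. pH = -log[H⁺] = -log(0.0669)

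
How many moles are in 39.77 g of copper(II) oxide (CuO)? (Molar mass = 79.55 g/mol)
Moles = 39.77 g ÷ 79.55 g/mol = 0.4999 mol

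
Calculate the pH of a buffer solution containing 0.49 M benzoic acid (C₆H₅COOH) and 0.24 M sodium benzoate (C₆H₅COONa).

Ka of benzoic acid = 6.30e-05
pH = 3.89

pKa = -log(6.30e-05) = 4.20. pH = pKa + log([A⁻]/[HA]) = 4.20 + log(0.24/0.49)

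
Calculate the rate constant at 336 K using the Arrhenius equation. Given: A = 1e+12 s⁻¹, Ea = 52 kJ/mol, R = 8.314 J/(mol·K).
8.24e+03 s⁻¹

k = A·exp(-Ea/(R·T)) = 1e+12·exp(-52000/(8.314·336)) = 1e+12·exp(-18.6146) = 1e+12·8.2371e-09 = 8.24e+03 s⁻¹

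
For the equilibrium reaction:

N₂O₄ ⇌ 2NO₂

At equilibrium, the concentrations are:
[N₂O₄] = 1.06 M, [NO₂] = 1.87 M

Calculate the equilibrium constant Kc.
K_c = 3.2990

Kc = ([NO₂]^2) / ([N₂O₄])
   = ((1.87)^2) / ((1.06))
   = 3.4969 / 1.06 = 3.2990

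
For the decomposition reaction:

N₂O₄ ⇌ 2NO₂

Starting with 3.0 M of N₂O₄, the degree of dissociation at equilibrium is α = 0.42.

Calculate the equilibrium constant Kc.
K_c = 3.6497

x = α·[A]₀ = 0.42 × 3.0 = 1.26 M dissociated.
At eq: [N₂O₄] = 3.0 − 1.26 = 1.74 M; [NO₂] = 2x = 2.52 M.
Kc = [NO₂]²/[N₂O₄] = (2.52)²/1.74 = 3.65.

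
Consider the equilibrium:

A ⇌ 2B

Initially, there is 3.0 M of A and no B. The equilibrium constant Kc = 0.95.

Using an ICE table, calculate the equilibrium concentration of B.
[B] = 1.467 M

ICE: [A] = 3.0 − x, [B] = 2x.
Kc = (2x)²/(3.0 − x) = 0.95 ⇒ 4x² + 0.95x − 2.85 = 0.
x = (−0.95 + √(0.95² + 4·4·2.85))/(2·4) = (−0.95 + √46.502)/8 = 0.73366.
[B] = 2x = 1.467 M.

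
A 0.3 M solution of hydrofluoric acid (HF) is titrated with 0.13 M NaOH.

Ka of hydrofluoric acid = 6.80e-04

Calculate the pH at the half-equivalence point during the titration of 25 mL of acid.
pH = pKa = 3.17

At the half-equivalence point, [HA] = [A⁻], so by Henderson–Hasselbalch pH = pKa + log(1) = pKa.
pKa = −log(6.80e-04) = 3.17.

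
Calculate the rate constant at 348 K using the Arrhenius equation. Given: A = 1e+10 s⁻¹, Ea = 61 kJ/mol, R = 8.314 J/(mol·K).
6.98e+00 s⁻¹

k = A·exp(-Ea/(R·T)) = 1e+10·exp(-61000/(8.314·348)) = 1e+10·exp(-21.0834) = 1e+10·6.9759e-10 = 6.98e+00 s⁻¹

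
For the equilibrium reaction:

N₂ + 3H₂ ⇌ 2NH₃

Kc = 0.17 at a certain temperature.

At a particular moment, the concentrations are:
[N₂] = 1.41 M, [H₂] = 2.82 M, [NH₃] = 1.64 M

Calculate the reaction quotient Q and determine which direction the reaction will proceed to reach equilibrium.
Q = 0.085, Q < K, reaction proceeds forward (toward products)

Q = ([NH₃]^2) / ([N₂] × [H₂]^3)
  = ((1.64)^2) / ((1.41)·(2.82)^3) = 2.6896/31.62 = 0.08506
Since Q = 0.08506 < Kc = 0.17, the reaction proceeds forward (toward products) to reach equilibrium.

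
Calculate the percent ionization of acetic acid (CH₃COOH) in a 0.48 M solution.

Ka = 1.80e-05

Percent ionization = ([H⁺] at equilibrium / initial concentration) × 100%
Percent ionization = 0.611%

Let x = [H⁺]. Ka = x²/(C - x) ⇒ x² + (1.80e-05)x - (1.80e-05)(0.48) = 0. x = 2.9304e-03. Percent = (2.9304e-03/0.48) × 100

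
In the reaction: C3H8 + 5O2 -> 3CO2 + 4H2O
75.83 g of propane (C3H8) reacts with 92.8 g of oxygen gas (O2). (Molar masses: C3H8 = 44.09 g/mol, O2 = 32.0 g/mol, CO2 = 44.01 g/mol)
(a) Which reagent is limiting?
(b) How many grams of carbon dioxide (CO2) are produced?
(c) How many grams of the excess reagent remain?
(a) O2, (b) 76.58 g, (c) 50.26 g

Moles of C3H8 = 75.83 g ÷ 44.09 g/mol = 1.71989 mol
Moles of O2 = 92.8 g ÷ 32.0 g/mol = 2.9 mol
Moles ÷ coefficient: C3H8: 1.71989/1 = 1.72, O2: 2.9/5 = 0.58
(a) O2 has the smaller value, so O2 is the limiting reagent.
(b) Moles of CO2 = 2.9 mol O2 × (3/5) = 1.74 mol; mass = 1.74 mol × 44.01 g/mol = 76.58 g
(c) C3H8 consumed = 2.9 × (1/5) = 0.58 mol; remaining = 1.71989 − 0.58 = 1.13989 mol; mass = 1.13989 mol × 44.09 g/mol = 50.26 g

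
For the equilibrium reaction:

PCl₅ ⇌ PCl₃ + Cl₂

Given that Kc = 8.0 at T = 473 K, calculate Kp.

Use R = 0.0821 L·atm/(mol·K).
K_p = 310.6664

Δn = (moles gaseous products) − (moles gaseous reactants) = 1
T = 473 K; RT = 0.0821 × 473 = 38.8333
Kp = Kc·(RT)^Δn = 8.0 × (38.8333)^1 = 8.0 × 38.8333 = 310.6664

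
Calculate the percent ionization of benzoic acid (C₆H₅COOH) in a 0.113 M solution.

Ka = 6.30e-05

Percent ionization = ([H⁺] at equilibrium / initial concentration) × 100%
Percent ionization = 2.33%

Let x = [H⁺]. Ka = x²/(C - x) ⇒ x² + (6.30e-05)x - (6.30e-05)(0.113) = 0. x = 2.6368e-03. Percent = (2.6368e-03/0.113) × 100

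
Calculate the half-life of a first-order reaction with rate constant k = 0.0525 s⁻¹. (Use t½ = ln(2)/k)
13.20 s

t½ = ln(2)/k = 0.6931/0.0525 = 13.20 s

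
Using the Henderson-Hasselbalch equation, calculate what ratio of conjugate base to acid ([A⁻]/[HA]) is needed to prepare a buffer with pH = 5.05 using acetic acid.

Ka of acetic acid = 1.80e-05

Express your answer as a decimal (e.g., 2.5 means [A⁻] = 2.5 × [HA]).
[A⁻]/[HA] = 2.020

pKa = −log(1.80e-05) = 4.7447. pH = pKa + log([A⁻]/[HA]). 5.05 = 4.7447 + log(ratio). log(ratio) = 5.05 − 4.7447 = 0.3053. ratio = 10^(0.3053) = 2.020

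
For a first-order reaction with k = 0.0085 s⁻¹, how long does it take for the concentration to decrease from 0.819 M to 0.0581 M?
311.28 s

From ln[A] = ln[A]₀ - k·t: t = ln([A]₀/[A])/k = ln(0.819/0.0581)/0.0085 = ln(14.0964)/0.0085 = 2.6459/0.0085 = 311.28 s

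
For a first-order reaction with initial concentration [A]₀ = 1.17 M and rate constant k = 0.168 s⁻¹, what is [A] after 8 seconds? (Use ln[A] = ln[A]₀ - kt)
0.3051 M

ln[A] = ln[A]₀ - k·t = ln(1.17) - (0.168)·(8) = 0.1570 - 1.3440 = -1.1870
[A] = e^(-1.1870) = 0.3051 M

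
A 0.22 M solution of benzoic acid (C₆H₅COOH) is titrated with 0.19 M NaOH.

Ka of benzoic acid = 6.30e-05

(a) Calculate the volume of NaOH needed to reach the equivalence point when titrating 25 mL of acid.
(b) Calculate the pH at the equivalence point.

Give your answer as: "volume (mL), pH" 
V = 28.9 mL, pH = 8.60

(a) At equivalence: moles acid = moles base.
moles acid = 0.22 × 0.025 = 0.0055 mol; V_NaOH = 0.0055/0.19 = 0.02895 L = 28.9 mL.
(b) At equivalence, all acid → conjugate base A⁻ at [A⁻] = 0.0055/0.05395 = 0.102 M.
Kb = Kw/Ka = 1.0e-14/6.30e-05 = 1.587e-10; [OH⁻] = √(Kb·[A⁻]) = 4.023e-06; pOH = 5.40; pH = 14 − pOH = 8.60.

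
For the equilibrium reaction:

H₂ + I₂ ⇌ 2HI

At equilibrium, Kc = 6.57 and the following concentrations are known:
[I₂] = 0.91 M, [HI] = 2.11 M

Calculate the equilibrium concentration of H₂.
[H₂] = 0.7447 M

Kc = ([HI]^2) / ([H₂] × [I₂]) = 6.57
[H₂]^1 = (product terms)/(Kc · other reactant terms) = 4.4521 / (6.57 · 0.91) = 0.74466
[H₂] = 0.7447 M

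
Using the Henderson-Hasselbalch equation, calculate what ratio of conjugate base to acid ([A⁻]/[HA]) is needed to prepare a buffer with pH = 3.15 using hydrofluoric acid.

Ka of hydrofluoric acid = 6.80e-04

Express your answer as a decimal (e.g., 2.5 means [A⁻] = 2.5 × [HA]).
[A⁻]/[HA] = 0.961

pKa = −log(6.80e-04) = 3.1675. pH = pKa + log([A⁻]/[HA]). 3.15 = 3.1675 + log(ratio). log(ratio) = 3.15 − 3.1675 = -0.0175. ratio = 10^(-0.0175) = 0.961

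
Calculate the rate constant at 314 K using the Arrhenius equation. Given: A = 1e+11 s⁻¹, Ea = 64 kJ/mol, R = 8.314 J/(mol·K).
2.25e+00 s⁻¹

k = A·exp(-Ea/(R·T)) = 1e+11·exp(-64000/(8.314·314)) = 1e+11·exp(-24.5155) = 1e+11·2.2546e-11 = 2.25e+00 s⁻¹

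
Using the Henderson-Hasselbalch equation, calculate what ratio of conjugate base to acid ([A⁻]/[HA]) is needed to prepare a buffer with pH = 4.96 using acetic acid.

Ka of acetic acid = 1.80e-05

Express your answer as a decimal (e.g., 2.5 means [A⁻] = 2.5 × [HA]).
[A⁻]/[HA] = 1.642

pKa = −log(1.80e-05) = 4.7447. pH = pKa + log([A⁻]/[HA]). 4.96 = 4.7447 + log(ratio). log(ratio) = 4.96 − 4.7447 = 0.2153. ratio = 10^(0.2153) = 1.642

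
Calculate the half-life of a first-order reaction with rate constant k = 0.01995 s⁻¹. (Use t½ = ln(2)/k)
34.74 s

t½ = ln(2)/k = 0.6931/0.01995 = 34.74 s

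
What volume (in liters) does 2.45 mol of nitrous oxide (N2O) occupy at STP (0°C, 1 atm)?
At STP, 1 mol of gas occupies 22.4 L
Volume = 2.45 mol × 22.4 L/mol = 54.88 L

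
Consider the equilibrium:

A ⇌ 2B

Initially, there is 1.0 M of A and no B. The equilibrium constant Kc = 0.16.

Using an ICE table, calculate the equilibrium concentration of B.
[B] = 0.362 M

ICE: [A] = 1.0 − x, [B] = 2x.
Kc = (2x)²/(1.0 − x) = 0.16 ⇒ 4x² + 0.16x − 0.16 = 0.
x = (−0.16 + √(0.16² + 4·4·0.16))/(2·4) = (−0.16 + √2.5856)/8 = 0.181.
[B] = 2x = 0.362 M.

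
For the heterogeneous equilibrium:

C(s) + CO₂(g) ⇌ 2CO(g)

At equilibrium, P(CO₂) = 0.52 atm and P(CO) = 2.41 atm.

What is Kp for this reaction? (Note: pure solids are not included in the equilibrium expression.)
K_p = 11.169

Solid C is excluded.
Kp = P(CO)²/P(CO₂) = (2.41)²/0.52 = 5.808/0.52 = 11.169.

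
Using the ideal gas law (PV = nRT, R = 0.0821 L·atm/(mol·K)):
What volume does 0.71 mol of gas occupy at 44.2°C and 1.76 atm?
T = 44.2°C + 273.15 = 317.35 K
V = nRT/P = (0.71 × 0.0821 × 317.35) / 1.76
V = 10.51 L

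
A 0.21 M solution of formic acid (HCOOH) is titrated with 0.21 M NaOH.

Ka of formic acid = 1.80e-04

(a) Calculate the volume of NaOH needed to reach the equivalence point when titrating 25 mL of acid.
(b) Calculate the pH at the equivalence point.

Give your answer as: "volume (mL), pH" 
V = 25.0 mL, pH = 8.38

(a) At equivalence: moles acid = moles base.
moles acid = 0.21 × 0.025 = 0.00525 mol; V_NaOH = 0.00525/0.21 = 0.025 L = 25.0 mL.
(b) At equivalence, all acid → conjugate base A⁻ at [A⁻] = 0.00525/0.05 = 0.105 M.
Kb = Kw/Ka = 1.0e-14/1.80e-04 = 5.556e-11; [OH⁻] = √(Kb·[A⁻]) = 2.415e-06; pOH = 5.62; pH = 14 − pOH = 8.38.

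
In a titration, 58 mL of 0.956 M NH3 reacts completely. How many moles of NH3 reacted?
Moles = Molarity × Volume (L)
Moles = 0.956 M × 0.058 L = 0.05545 mol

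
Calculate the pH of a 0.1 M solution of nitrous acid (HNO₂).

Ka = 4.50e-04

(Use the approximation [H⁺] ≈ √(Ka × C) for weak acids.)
pH = 2.17

[H⁺] = √(Ka × C) = √(4.50e-04 × 0.1) = 6.7082e-03. pH = -log(6.7082e-03)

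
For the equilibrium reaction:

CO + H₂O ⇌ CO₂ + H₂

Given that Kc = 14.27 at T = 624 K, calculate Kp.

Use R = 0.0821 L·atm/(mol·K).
K_p = 14.2700

Δn = (moles gaseous products) − (moles gaseous reactants) = 0
T = 624 K; RT = 0.0821 × 624 = 51.2304
Kp = Kc·(RT)^Δn = 14.27 × (51.2304)^0 = 14.27 × 1 = 14.2700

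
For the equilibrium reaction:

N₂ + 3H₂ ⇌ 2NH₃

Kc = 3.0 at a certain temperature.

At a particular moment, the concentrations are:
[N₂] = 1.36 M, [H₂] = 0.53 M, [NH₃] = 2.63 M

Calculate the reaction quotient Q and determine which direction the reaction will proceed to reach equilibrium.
Q = 34.162, Q > K, reaction proceeds reverse (toward reactants)

Q = ([NH₃]^2) / ([N₂] × [H₂]^3)
  = ((2.63)^2) / ((1.36)·(0.53)^3) = 6.9169/0.20247 = 34.16
Since Q = 34.16 > Kc = 3.0, the reaction proceeds reverse (toward reactants) to reach equilibrium.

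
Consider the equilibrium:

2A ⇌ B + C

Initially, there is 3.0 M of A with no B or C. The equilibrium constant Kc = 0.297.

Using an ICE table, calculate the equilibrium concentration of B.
[B] = 0.782 M

ICE: [A] = 3.0 − 2x, [B] = [C] = x.
Kc = x²/(3.0 − 2x)² = 0.297 ⇒ √Kc = x/(3.0 − 2x).
x = √0.297·3.0/(1 + 2√0.297) = 0.54498·3.0/2.09 = 0.78228.
[B] = x = 0.782 M.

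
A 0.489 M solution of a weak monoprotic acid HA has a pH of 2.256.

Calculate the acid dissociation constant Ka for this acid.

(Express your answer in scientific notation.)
K_a = 6.36e-05

[H⁺] = 10^(−pH) = 10^(−2.256) = 5.546e-03 M. For HA ⇌ H⁺ + A⁻, Ka = x²/(C − x) = (5.546e-03)²/(0.489 − 5.546e-03) = 6.36e-05.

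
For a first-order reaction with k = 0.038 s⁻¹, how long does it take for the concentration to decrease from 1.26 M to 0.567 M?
21.01 s

From ln[A] = ln[A]₀ - k·t: t = ln([A]₀/[A])/k = ln(1.26/0.567)/0.038 = ln(2.2222)/0.038 = 0.7985/0.038 = 21.01 s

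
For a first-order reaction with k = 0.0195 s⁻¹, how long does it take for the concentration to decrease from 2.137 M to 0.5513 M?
69.48 s

From ln[A] = ln[A]₀ - k·t: t = ln([A]₀/[A])/k = ln(2.137/0.5513)/0.0195 = ln(3.8763)/0.0195 = 1.3549/0.0195 = 69.48 s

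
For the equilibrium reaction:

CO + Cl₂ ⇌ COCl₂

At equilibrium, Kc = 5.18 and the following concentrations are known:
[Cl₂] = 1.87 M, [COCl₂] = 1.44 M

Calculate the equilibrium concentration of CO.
[CO] = 0.1487 M

Kc = ([COCl₂]) / ([CO] × [Cl₂]) = 5.18
[CO]^1 = (product terms)/(Kc · other reactant terms) = 1.44 / (5.18 · 1.87) = 0.14866
[CO] = 0.1487 M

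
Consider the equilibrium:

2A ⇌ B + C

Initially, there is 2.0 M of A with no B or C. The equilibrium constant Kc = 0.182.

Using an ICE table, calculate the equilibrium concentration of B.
[B] = 0.460 M

ICE: [A] = 2.0 − 2x, [B] = [C] = x.
Kc = x²/(2.0 − 2x)² = 0.182 ⇒ √Kc = x/(2.0 − 2x).
x = √0.182·2.0/(1 + 2√0.182) = 0.42661·2.0/1.8532 = 0.4604.
[B] = x = 0.460 M.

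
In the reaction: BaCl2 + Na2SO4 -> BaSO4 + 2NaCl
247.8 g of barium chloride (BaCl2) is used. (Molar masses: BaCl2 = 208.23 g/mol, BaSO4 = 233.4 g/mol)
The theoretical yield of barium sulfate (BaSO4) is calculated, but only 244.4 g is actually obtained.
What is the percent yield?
Moles of BaCl2 = 247.8 g ÷ 208.23 g/mol = 1.19003 mol
Mole ratio: 1 mol BaSO4 / 1 mol BaCl2
Moles of BaSO4 = 1.19003 × (1/1) = 1.19003 mol
Theoretical yield = 1.19003 mol × 233.4 g/mol = 277.75 g
Actual yield = 244.4 g
Percent yield = (244.4 / 277.75) × 100% = 88.0%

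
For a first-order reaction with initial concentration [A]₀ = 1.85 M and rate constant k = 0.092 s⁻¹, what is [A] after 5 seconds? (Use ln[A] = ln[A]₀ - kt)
1.1679 M

ln[A] = ln[A]₀ - k·t = ln(1.85) - (0.092)·(5) = 0.6152 - 0.4600 = 0.1552
[A] = e^(0.1552) = 1.1679 M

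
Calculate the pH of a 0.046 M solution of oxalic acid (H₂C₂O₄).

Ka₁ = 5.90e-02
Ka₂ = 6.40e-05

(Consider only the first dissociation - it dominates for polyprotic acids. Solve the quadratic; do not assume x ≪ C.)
pH = 1.52

x² + Ka₁·x − Ka₁·C = 0 with Ka₁ = 5.90e-02, C = 0.046.
x = (−Ka₁ + √(Ka₁² + 4·Ka₁·C))/2 = 3.0369e-02 M, so pH = 1.52.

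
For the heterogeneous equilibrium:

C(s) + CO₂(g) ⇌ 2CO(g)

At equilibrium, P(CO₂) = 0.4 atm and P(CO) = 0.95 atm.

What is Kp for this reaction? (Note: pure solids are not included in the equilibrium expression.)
K_p = 2.256

Solid C is excluded.
Kp = P(CO)²/P(CO₂) = (0.95)²/0.4 = 0.9025/0.4 = 2.256.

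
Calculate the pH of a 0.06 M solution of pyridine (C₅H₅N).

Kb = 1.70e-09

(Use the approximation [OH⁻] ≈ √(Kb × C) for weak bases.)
pH = 9.00

[OH⁻] = √(Kb × C) = √(1.70e-09 × 0.06) = 1.0100e-05. pOH = 5.00, pH = 14 - pOH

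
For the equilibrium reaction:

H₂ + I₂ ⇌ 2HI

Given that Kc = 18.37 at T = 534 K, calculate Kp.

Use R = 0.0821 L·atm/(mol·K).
K_p = 18.3700

Δn = (moles gaseous products) − (moles gaseous reactants) = 0
T = 534 K; RT = 0.0821 × 534 = 43.8414
Kp = Kc·(RT)^Δn = 18.37 × (43.8414)^0 = 18.37 × 1 = 18.3700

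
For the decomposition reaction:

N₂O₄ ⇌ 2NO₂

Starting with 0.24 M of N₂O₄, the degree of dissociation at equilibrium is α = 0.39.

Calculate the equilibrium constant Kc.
K_c = 0.2394

x = α·[A]₀ = 0.39 × 0.24 = 0.0936 M dissociated.
At eq: [N₂O₄] = 0.24 − 0.0936 = 0.1464 M; [NO₂] = 2x = 0.1872 M.
Kc = [NO₂]²/[N₂O₄] = (0.1872)²/0.1464 = 0.2394.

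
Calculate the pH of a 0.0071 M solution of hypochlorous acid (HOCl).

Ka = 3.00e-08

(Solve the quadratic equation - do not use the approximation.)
pH = 4.84

x² + Ka×x - Ka×C = 0. Using quadratic formula: [H⁺] = 1.4580e-05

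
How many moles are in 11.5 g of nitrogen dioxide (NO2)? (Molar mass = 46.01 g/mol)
Moles = 11.5 g ÷ 46.01 g/mol = 0.2499 mol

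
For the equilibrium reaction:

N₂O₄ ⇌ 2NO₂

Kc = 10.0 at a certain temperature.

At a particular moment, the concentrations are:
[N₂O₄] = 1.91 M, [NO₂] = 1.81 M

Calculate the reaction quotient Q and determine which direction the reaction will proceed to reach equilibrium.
Q = 1.715, Q < K, reaction proceeds forward (toward products)

Q = ([NO₂]^2) / ([N₂O₄])
  = ((1.81)^2) / ((1.91)) = 3.2761/1.91 = 1.715
Since Q = 1.715 < Kc = 10.0, the reaction proceeds forward (toward products) to reach equilibrium.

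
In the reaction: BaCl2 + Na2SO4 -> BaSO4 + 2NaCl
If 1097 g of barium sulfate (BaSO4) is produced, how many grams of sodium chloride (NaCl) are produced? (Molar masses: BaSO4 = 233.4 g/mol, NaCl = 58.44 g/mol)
Moles of BaSO4 = 1097 g ÷ 233.4 g/mol = 4.70009 mol
Mole ratio: 2 mol NaCl / 1 mol BaSO4
Moles of NaCl = 4.70009 × (2/1) = 9.40017 mol
Mass of NaCl = 9.40017 mol × 58.44 g/mol = 549.3 g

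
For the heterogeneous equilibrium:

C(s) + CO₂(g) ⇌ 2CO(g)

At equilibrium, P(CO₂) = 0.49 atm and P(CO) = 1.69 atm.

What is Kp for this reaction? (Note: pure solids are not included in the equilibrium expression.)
K_p = 5.829

Solid C is excluded.
Kp = P(CO)²/P(CO₂) = (1.69)²/0.49 = 2.856/0.49 = 5.829.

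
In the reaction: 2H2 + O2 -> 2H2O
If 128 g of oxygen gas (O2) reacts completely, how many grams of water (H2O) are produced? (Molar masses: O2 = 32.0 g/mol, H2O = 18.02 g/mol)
Moles of O2 = 128 g ÷ 32.0 g/mol = 4 mol
Mole ratio: 2 mol H2O / 1 mol O2
Moles of H2O = 4 × (2/1) = 8 mol
Mass of H2O = 8 mol × 18.02 g/mol = 144.2 g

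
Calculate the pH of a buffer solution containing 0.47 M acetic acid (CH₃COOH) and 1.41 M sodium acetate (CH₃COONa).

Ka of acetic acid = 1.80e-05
pH = 5.22

pKa = -log(1.80e-05) = 4.74. pH = pKa + log([A⁻]/[HA]) = 4.74 + log(1.41/0.47)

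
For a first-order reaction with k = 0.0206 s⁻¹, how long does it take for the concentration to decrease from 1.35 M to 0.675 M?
33.65 s

From ln[A] = ln[A]₀ - k·t: t = ln([A]₀/[A])/k = ln(1.35/0.675)/0.0206 = ln(2.0000)/0.0206 = 0.6931/0.0206 = 33.65 s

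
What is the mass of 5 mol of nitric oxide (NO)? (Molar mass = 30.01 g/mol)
Mass = 5 mol × 30.01 g/mol = 150.1 g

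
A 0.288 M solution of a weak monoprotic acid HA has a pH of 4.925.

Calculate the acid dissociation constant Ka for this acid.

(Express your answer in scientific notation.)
K_a = 4.90e-10

[H⁺] = 10^(−pH) = 10^(−4.925) = 1.189e-05 M. For HA ⇌ H⁺ + A⁻, Ka = x²/(C − x) = (1.189e-05)²/(0.288 − 1.189e-05) = 4.90e-10.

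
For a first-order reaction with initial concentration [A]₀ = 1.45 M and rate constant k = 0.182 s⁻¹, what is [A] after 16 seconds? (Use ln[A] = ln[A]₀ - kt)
0.0788 M

ln[A] = ln[A]₀ - k·t = ln(1.45) - (0.182)·(16) = 0.3716 - 2.9120 = -2.5404
[A] = e^(-2.5404) = 0.0788 M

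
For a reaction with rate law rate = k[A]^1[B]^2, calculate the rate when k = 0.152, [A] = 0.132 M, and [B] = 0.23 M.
0.001061 M/s

rate = k·[A]^1·[B]^2 = 0.152·(0.132)^1·(0.23)^2 = 0.152·0.132·0.0529 = 0.001061 M/s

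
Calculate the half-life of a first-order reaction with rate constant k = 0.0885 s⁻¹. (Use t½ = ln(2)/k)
7.83 s

t½ = ln(2)/k = 0.6931/0.0885 = 7.83 s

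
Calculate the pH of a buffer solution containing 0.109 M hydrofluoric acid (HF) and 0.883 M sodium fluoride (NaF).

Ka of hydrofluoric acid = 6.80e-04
pH = 4.08

pKa = -log(6.80e-04) = 3.17. pH = pKa + log([A⁻]/[HA]) = 3.17 + log(0.883/0.109)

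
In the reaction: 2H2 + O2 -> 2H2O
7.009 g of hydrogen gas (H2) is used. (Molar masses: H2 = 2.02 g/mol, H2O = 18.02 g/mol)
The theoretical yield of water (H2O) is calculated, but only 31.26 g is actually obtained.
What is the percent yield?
Moles of H2 = 7.009 g ÷ 2.02 g/mol = 3.4698 mol
Mole ratio: 2 mol H2O / 2 mol H2
Moles of H2O = 3.4698 × (2/2) = 3.4698 mol
Theoretical yield = 3.4698 mol × 18.02 g/mol = 62.526 g
Actual yield = 31.26 g
Percent yield = (31.26 / 62.526) × 100% = 50.0%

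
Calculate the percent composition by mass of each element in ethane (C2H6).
C: 79.88%, H: 20.11%

Molar mass of C2H6 = 30.07 g/mol
% C = (2 × 12.01) / 30.07 × 100% = 24.02 / 30.07 × 100% = 79.88%
% H = (6 × 1.008) / 30.07 × 100% = 6.048 / 30.07 × 100% = 20.11%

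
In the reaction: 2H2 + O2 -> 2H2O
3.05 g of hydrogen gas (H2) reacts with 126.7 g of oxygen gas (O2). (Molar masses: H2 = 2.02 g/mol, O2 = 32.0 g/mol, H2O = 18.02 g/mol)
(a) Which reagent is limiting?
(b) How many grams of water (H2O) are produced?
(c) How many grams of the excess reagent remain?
(a) H2, (b) 27.21 g, (c) 102.5 g

Moles of H2 = 3.05 g ÷ 2.02 g/mol = 1.5099 mol
Moles of O2 = 126.7 g ÷ 32.0 g/mol = 3.95938 mol
Moles ÷ coefficient: H2: 1.5099/2 = 0.755, O2: 3.95938/1 = 3.959
(a) H2 has the smaller value, so H2 is the limiting reagent.
(b) Moles of H2O = 1.5099 mol H2 × (2/2) = 1.5099 mol; mass = 1.5099 mol × 18.02 g/mol = 27.21 g
(c) O2 consumed = 1.5099 × (1/2) = 0.75495 mol; remaining = 3.95938 − 0.75495 = 3.20442 mol; mass = 3.20442 mol × 32.0 g/mol = 102.5 g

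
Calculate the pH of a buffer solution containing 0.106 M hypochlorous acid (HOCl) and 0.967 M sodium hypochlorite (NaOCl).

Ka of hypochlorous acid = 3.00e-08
pH = 8.48

pKa = -log(3.00e-08) = 7.52. pH = pKa + log([A⁻]/[HA]) = 7.52 + log(0.967/0.106)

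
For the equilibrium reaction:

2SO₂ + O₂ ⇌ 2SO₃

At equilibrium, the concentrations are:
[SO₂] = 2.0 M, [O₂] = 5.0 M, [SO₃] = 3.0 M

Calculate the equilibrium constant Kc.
K_c = 0.4500

Kc = ([SO₃]^2) / ([SO₂]^2 × [O₂])
   = ((3.0)^2) / ((2.0)^2·(5.0))
   = 9 / 20 = 0.4500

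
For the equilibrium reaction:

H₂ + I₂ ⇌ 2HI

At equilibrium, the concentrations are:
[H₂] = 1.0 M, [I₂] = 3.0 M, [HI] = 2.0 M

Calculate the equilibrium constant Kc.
K_c = 1.3333

Kc = ([HI]^2) / ([H₂] × [I₂])
   = ((2.0)^2) / ((1.0)·(3.0))
   = 4 / 3 = 1.3333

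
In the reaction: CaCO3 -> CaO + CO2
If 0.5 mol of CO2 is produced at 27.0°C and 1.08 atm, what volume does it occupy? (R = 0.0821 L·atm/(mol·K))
T = 27.0°C + 273.15 = 300.15 K
V = nRT/P = (0.5 × 0.0821 × 300.15) / 1.08
V = 11.41 L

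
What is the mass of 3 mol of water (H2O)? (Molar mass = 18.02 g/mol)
Mass = 3 mol × 18.02 g/mol = 54.06 g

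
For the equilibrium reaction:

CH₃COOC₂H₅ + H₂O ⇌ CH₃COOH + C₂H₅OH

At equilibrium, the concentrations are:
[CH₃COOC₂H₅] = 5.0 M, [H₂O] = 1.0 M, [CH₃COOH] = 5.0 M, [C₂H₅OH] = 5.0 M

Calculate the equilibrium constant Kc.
K_c = 5.0000

Kc = ([CH₃COOH] × [C₂H₅OH]) / ([CH₃COOC₂H₅] × [H₂O])
   = ((5.0)·(5.0)) / ((5.0)·(1.0))
   = 25 / 5 = 5.0000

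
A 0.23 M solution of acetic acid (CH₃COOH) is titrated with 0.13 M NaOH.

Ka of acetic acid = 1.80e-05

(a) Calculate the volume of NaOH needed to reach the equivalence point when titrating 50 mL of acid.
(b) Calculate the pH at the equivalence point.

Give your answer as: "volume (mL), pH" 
V = 88.5 mL, pH = 8.83

(a) At equivalence: moles acid = moles base.
moles acid = 0.23 × 0.05 = 0.0115 mol; V_NaOH = 0.0115/0.13 = 0.08846 L = 88.5 mL.
(b) At equivalence, all acid → conjugate base A⁻ at [A⁻] = 0.0115/0.1385 = 0.08306 M.
Kb = Kw/Ka = 1.0e-14/1.80e-05 = 5.556e-10; [OH⁻] = √(Kb·[A⁻]) = 6.793e-06; pOH = 5.17; pH = 14 − pOH = 8.83.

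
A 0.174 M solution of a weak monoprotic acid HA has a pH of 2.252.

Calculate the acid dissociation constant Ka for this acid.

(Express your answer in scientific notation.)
K_a = 1.86e-04

[H⁺] = 10^(−pH) = 10^(−2.252) = 5.598e-03 M. For HA ⇌ H⁺ + A⁻, Ka = x²/(C − x) = (5.598e-03)²/(0.174 − 5.598e-03) = 1.86e-04.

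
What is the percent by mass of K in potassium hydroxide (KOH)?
Mass of K in formula = 39.1 × 1 = 39.1 g/mol
Molar mass = 56.11 g/mol
% K = (39.1/56.11) × 100% = 69.68%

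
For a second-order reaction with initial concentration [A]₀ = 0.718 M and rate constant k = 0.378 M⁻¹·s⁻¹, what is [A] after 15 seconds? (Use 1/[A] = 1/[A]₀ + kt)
0.1416 M

1/[A] = 1/[A]₀ + k·t = 1/0.718 + (0.378)·(15) = 1.3928 + 5.6700 = 7.0628
[A] = 1/7.0628 = 0.1416 M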